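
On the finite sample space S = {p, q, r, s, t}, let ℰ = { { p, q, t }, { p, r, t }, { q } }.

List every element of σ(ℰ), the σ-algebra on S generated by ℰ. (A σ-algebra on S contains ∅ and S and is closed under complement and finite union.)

Seed the family with ℰ together with ∅ and S: { {  }, { q }, { p, q, t }, { p, r, t }, S }.
Iteration 1: 4 new —
  { q, s }  = S∖{ p, r, t }
  { r, s }  = S∖{ p, q, t }
  { p, q, r, t }  = { p, q, t } ∪ { p, r, t }
  { p, r, s, t }  = S∖{ q }
  [9 total]
Iteration 2 adds 3:
  { s }  = S∖{ p, q, r, t }
  { q, r, s }  = { r, s } ∪ { q }
  { p, q, s, t }  = { p, q, t } ∪ { q, s }
  [12 total]
Iteration 3: +2 →
  { r }  = S∖{ p, q, s, t }
  { p, t }  = S∖{ q, r, s }
  [14 total]
Iteration 4 (2 new):
  { q, r }  = { r } ∪ { q }
  { p, s, t }  = { p, t } ∪ { s }
  [16 total]
Iteration 5: stable.

σ(ℰ) = { {  }, { q }, { r }, { s }, { p, t }, { q, r }, { q, s }, { r, s }, { p, q, t }, { p, r, t }, { p, s, t }, { q, r, s }, { p, q, r, t }, { p, q, s, t }, { p, r, s, t }, S }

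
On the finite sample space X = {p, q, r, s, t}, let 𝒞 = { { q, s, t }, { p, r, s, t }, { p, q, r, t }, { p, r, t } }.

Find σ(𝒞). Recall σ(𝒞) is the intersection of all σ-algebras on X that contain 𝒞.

Answer: σ(𝒞) = { {}, { q }, { s }, { t }, { p, r }, { q, s }, { q, t }, { s, t }, { p, q, r }, { p, r, s }, { p, r, t }, { q, s, t }, { p, q, r, s }, { p, q, r, t }, { p, r, s, t }, X }

Check:
Take S₀ = 𝒞 ∪ {∅, X} = { {}, { p, r, t }, { q, s, t }, { p, q, r, t }, { p, r, s, t }, X }.
Step 1: +4 →
  { q }  = ᶜ of { p, r, s, t }
  { s }  = ᶜ of { p, q, r, t }
  { p, r }  = ᶜ of { q, s, t }
  { q, s }  = ᶜ of { p, r, t }
  (now 10)
Step 2 (3 new):
  { p, q, r }  = { q } ∪ { p, r }
  { p, r, s }  = { p, r } ∪ { s }
  { p, q, r, s }  = { p, r } ∪ { q, s }
  (now 13)
Step 3: 3 new —
  { t }  = ᶜ of { p, q, r, s }
  { q, t }  = ᶜ of { p, r, s }
  { s, t }  = ᶜ of { p, q, r }
  (now 16)
Step 4: closed — nothing new.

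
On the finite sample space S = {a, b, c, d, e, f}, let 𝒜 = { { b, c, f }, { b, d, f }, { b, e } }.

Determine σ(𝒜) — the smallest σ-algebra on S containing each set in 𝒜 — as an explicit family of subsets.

Take S₀ = 𝒜 ∪ {∅, S} = { {}, { b, e }, { b, c, f }, { b, d, f }, S }.
Iteration 1 adds 6:
  { a, c, e }  = complement { b, d, f }
  { a, d, e }  = complement { b, c, f }
  { a, c, d, f }  = complement { b, e }
  { b, c, d, f }  = { b, d, f } ∪ { b, c, f }
  { b, c, e, f }  = { b, e } ∪ { b, c, f }
  { b, d, e, f }  = { b, d, f } ∪ { b, e }
  — 11 sets.
Iteration 2. New:
  { a, c }  = complement { b, d, e, f }
  { a, d }  = complement { b, c, e, f }
  { a, e }  = complement { b, c, d, f }
  { a, b, c, e }  = { b, e } ∪ { a, c, e }
  { a, b, d, e }  = { a, d, e } ∪ { b, e }
  { a, c, d, e }  = { a, d, e } ∪ { a, c, e }
  { a, b, c, d, f }  = { b, d, f } ∪ { a, c, d, f }
  { a, b, c, e, f }  = { b, c, f } ∪ { a, c, e }
  { a, b, d, e, f }  = { a, d, e } ∪ { b, d, f }
  { a, c, d, e, f }  = { a, d, e } ∪ { a, c, d, f }
  { b, c, d, e, f }  = { b, d, f } ∪ { b, c, e, f }
  — 22 sets.
Iteration 3 adds 13:
  { a }  = complement { b, c, d, e, f }
  { b }  = complement { a, c, d, e, f }
  { c }  = complement { a, b, d, e, f }
  { d }  = complement { a, b, c, e, f }
  { e }  = complement { a, b, c, d, f }
  { b, f }  = complement { a, c, d, e }
  { c, f }  = complement { a, b, d, e }
  { d, f }  = complement { a, b, c, e }
  { a, b, e }  = { b, e } ∪ { a, e }
  { a, c, d }  = { a, d } ∪ { a, c }
  { a, b, c, f }  = { a, c } ∪ { b, c, f }
  { a, b, d, f }  = { b, d, f } ∪ { a, d }
  { a, b, c, d, e }  = { b, e } ∪ { a, c, d, e }
  — 35 sets.
Iteration 4 (22 new):
  { f }  = complement { a, b, c, d, e }
  { a, b }  = { a } ∪ { b }
  { b, c }  = { b } ∪ { c }
  { b, d }  = { b } ∪ { d }
  { c, d }  = { c } ∪ { d }
  { c, e }  = complement { a, b, d, f }
  { d, e }  = complement { a, b, c, f }
  { a, b, c }  = { b } ∪ { a, c }
  { a, b, d }  = { b } ∪ { a, d }
  { a, b, f }  = { a } ∪ { b, f }
  { a, c, f }  = { a } ∪ { c, f }
  { a, d, f }  = { a } ∪ { d, f }
  { b, c, e }  = { b, e } ∪ { c }
  { b, d, e }  = { b, e } ∪ { d }
  { b, e, f }  = complement { a, c, d }
  { c, d, f }  = complement { a, b, e }
  { c, e, f }  = { e } ∪ { c, f }
  { d, e, f }  = { e } ∪ { d, f }
  { a, b, c, d }  = { b } ∪ { a, c, d }
  { a, b, e, f }  = { b, f } ∪ { a, b, e }
  { a, c, e, f }  = { a, c, e } ∪ { c, f }
  { a, d, e, f }  = { a, d, e } ∪ { d, f }
  — 57 sets.
Iteration 5. New:
  { a, f }  = { f } ∪ { a }
  { e, f }  = complement { a, b, c, d }
  { a, e, f }  = { a, e } ∪ { f }
  { b, c, d }  = { c, d } ∪ { b }
  { c, d, e }  = complement { a, b, f }
  { b, c, d, e }  = { b, e } ∪ { c, d }
  { c, d, e, f }  = complement { a, b }
  — 64 sets.
After Iteration 6 the family is unchanged; done.

Therefore σ(𝒜) = { {}, { a }, { b }, { c }, { d }, { e }, { f }, { a, b }, { a, c }, { a, d }, { a, e }, { a, f }, { b, c }, { b, d }, { b, e }, { b, f }, { c, d }, { c, e }, { c, f }, { d, e }, { d, f }, { e, f }, { a, b, c }, { a, b, d }, { a, b, e }, { a, b, f }, { a, c, d }, { a, c, e }, { a, c, f }, { a, d, e }, { a, d, f }, { a, e, f }, { b, c, d }, { b, c, e }, { b, c, f }, { b, d, e }, { b, d, f }, { b, e, f }, { c, d, e }, { c, d, f }, { c, e, f }, { d, e, f }, { a, b, c, d }, { a, b, c, e }, { a, b, c, f }, { a, b, d, e }, { a, b, d, f }, { a, b, e, f }, { a, c, d, e }, { a, c, d, f }, { a, c, e, f }, { a, d, e, f }, { b, c, d, e }, { b, c, d, f }, { b, c, e, f }, { b, d, e, f }, { c, d, e, f }, { a, b, c, d, e }, { a, b, c, d, f }, { a, b, c, e, f }, { a, b, d, e, f }, { a, c, d, e, f }, { b, c, d, e, f }, S } (|σ(𝒜)| = 64).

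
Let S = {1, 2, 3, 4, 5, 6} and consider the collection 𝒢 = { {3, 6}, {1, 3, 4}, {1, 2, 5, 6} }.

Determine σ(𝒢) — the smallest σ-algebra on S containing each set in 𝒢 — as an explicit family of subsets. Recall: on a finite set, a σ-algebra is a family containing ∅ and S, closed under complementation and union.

Take S₀ = 𝒢 ∪ {∅, S} = { {}, {3, 6}, {1, 3, 4}, {1, 2, 5, 6}, S }.
Iteration 1: 5 new —
  {3, 4}  = ᶜ of {1, 2, 5, 6}
  {2, 5, 6}  = ᶜ of {1, 3, 4}
  {1, 2, 4, 5}  = ᶜ of {3, 6}
  {1, 3, 4, 6}  = {1, 3, 4} ∪ {3, 6}
  {1, 2, 3, 5, 6}  = {3, 6} ∪ {1, 2, 5, 6}
Iteration 2: 7 new —
  {4}  = ᶜ of {1, 2, 3, 5, 6}
  {2, 5}  = ᶜ of {1, 3, 4, 6}
  {3, 4, 6}  = {3, 4} ∪ {3, 6}
  {2, 3, 5, 6}  = {2, 5, 6} ∪ {3, 6}
  {1, 2, 3, 4, 5}  = {3, 4} ∪ {1, 2, 4, 5}
  {1, 2, 4, 5, 6}  = {2, 5, 6} ∪ {1, 2, 4, 5}
  {2, 3, 4, 5, 6}  = {3, 4} ∪ {2, 5, 6}
Iteration 3 (8 new):
  {1}  = ᶜ of {2, 3, 4, 5, 6}
  {3}  = ᶜ of {1, 2, 4, 5, 6}
  {6}  = ᶜ of {1, 2, 3, 4, 5}
  {1, 4}  = ᶜ of {2, 3, 5, 6}
  {1, 2, 5}  = ᶜ of {3, 4, 6}
  {2, 4, 5}  = {2, 5} ∪ {4}
  {2, 3, 4, 5}  = {2, 5} ∪ {3, 4}
  {2, 4, 5, 6}  = {4} ∪ {2, 5, 6}
Iteration 4 (7 new):
  {1, 3}  = ᶜ of {2, 4, 5, 6}
  {1, 6}  = ᶜ of {2, 3, 4, 5}
  {4, 6}  = {6} ∪ {4}
  {1, 3, 6}  = ᶜ of {2, 4, 5}
  {1, 4, 6}  = {6} ∪ {1, 4}
  {2, 3, 5}  = {2, 5} ∪ {3}
  {1, 2, 3, 5}  = {3} ∪ {1, 2, 5}
Iteration 5 adds nothing — fixpoint reached.

Hence σ(𝒢) has 32 members: { {}, {1}, {3}, {4}, {6}, {1, 3}, {1, 4}, {1, 6}, {2, 5}, {3, 4}, {3, 6}, {4, 6}, {1, 2, 5}, {1, 3, 4}, {1, 3, 6}, {1, 4, 6}, {2, 3, 5}, {2, 4, 5}, {2, 5, 6}, {3, 4, 6}, {1, 2, 3, 5}, {1, 2, 4, 5}, {1, 2, 5, 6}, {1, 3, 4, 6}, {2, 3, 4, 5}, {2, 3, 5, 6}, {2, 4, 5, 6}, {1, 2, 3, 4, 5}, {1, 2, 3, 5, 6}, {1, 2, 4, 5, 6}, {2, 3, 4, 5, 6}, S }.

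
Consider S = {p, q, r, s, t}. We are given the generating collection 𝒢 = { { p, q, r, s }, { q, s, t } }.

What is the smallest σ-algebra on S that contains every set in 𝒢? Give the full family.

Initial family (4 sets): { {  }, { q, s, t }, { p, q, r, s }, S }.
Step 1 (2 new):
  { t }  = ᶜ of { p, q, r, s }
  { p, r }  = ᶜ of { q, s, t }
Step 2: +1 →
  { p, r, t }  = { p, r } ∪ { t }
Step 3 (1 new):
  { q, s }  = ᶜ of { p, r, t }
Step 4: already closed under ᶜ and ∪.

Therefore σ(𝒢) = { {  }, { t }, { p, r }, { q, s }, { p, r, t }, { q, s, t }, { p, q, r, s }, S } (|σ(𝒢)| = 8).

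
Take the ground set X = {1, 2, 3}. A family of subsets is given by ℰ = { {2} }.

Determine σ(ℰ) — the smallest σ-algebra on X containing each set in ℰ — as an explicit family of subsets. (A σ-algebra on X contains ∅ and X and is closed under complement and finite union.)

Start: ℰ ∪ {∅, X} = { {}, {2}, X }.
Pass 1. New:
  {1,3}  = complement {2}
  |family| = 4
Pass 2: no new sets; the family is a σ-algebra.

σ(ℰ) = { {}, {2}, {1,3}, X }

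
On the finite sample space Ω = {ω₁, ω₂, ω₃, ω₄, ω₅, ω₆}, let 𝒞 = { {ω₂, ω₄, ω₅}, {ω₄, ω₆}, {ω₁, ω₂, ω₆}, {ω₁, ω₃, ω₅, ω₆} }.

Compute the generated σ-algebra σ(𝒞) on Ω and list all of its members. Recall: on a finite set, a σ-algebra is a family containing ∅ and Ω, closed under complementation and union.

|σ(𝒞)| = 64.  σ(𝒞) = { {}, {ω₁}, {ω₂}, {ω₃}, {ω₄}, {ω₅}, {ω₆}, {ω₁, ω₂}, {ω₁, ω₃}, {ω₁, ω₄}, {ω₁, ω₅}, {ω₁, ω₆}, {ω₂, ω₃}, {ω₂, ω₄}, {ω₂, ω₅}, {ω₂, ω₆}, {ω₃, ω₄}, {ω₃, ω₅}, {ω₃, ω₆}, {ω₄, ω₅}, {ω₄, ω₆}, {ω₅, ω₆}, {ω₁, ω₂, ω₃}, {ω₁, ω₂, ω₄}, {ω₁, ω₂, ω₅}, {ω₁, ω₂, ω₆}, {ω₁, ω₃, ω₄}, {ω₁, ω₃, ω₅}, {ω₁, ω₃, ω₆}, {ω₁, ω₄, ω₅}, {ω₁, ω₄, ω₆}, {ω₁, ω₅, ω₆}, {ω₂, ω₃, ω₄}, {ω₂, ω₃, ω₅}, {ω₂, ω₃, ω₆}, {ω₂, ω₄, ω₅}, {ω₂, ω₄, ω₆}, {ω₂, ω₅, ω₆}, {ω₃, ω₄, ω₅}, {ω₃, ω₄, ω₆}, {ω₃, ω₅, ω₆}, {ω₄, ω₅, ω₆}, {ω₁, ω₂, ω₃, ω₄}, {ω₁, ω₂, ω₃, ω₅}, {ω₁, ω₂, ω₃, ω₆}, {ω₁, ω₂, ω₄, ω₅}, {ω₁, ω₂, ω₄, ω₆}, {ω₁, ω₂, ω₅, ω₆}, {ω₁, ω₃, ω₄, ω₅}, {ω₁, ω₃, ω₄, ω₆}, {ω₁, ω₃, ω₅, ω₆}, {ω₁, ω₄, ω₅, ω₆}, {ω₂, ω₃, ω₄, ω₅}, {ω₂, ω₃, ω₄, ω₆}, {ω₂, ω₃, ω₅, ω₆}, {ω₂, ω₄, ω₅, ω₆}, {ω₃, ω₄, ω₅, ω₆}, {ω₁, ω₂, ω₃, ω₄, ω₅}, {ω₁, ω₂, ω₃, ω₄, ω₆}, {ω₁, ω₂, ω₃, ω₅, ω₆}, {ω₁, ω₂, ω₄, ω₅, ω₆}, {ω₁, ω₃, ω₄, ω₅, ω₆}, {ω₂, ω₃, ω₄, ω₅, ω₆}, Ω }

Working:
Begin from { {}, {ω₄, ω₆}, {ω₁, ω₂, ω₆}, {ω₂, ω₄, ω₅}, {ω₁, ω₃, ω₅, ω₆}, Ω } (that is, 𝒞 plus ∅ and Ω).
Pass 1. New:
  {ω₂, ω₄}  = Ω∖{ω₁, ω₃, ω₅, ω₆}
  {ω₁, ω₃, ω₆}  = Ω∖{ω₂, ω₄, ω₅}
  {ω₃, ω₄, ω₅}  = Ω∖{ω₁, ω₂, ω₆}
  {ω₁, ω₂, ω₃, ω₅}  = Ω∖{ω₄, ω₆}
  {ω₁, ω₂, ω₄, ω₆}  = {ω₁, ω₂, ω₆} ∪ {ω₄, ω₆}
  {ω₂, ω₄, ω₅, ω₆}  = {ω₄, ω₆} ∪ {ω₂, ω₄, ω₅}
  {ω₁, ω₂, ω₃, ω₅, ω₆}  = {ω₁, ω₃, ω₅, ω₆} ∪ {ω₁, ω₂, ω₆}
  {ω₁, ω₂, ω₄, ω₅, ω₆}  = {ω₁, ω₂, ω₆} ∪ {ω₂, ω₄, ω₅}
  {ω₁, ω₃, ω₄, ω₅, ω₆}  = {ω₁, ω₃, ω₅, ω₆} ∪ {ω₄, ω₆}
  [15 total]
Pass 2 (13 new):
  {ω₂}  = Ω∖{ω₁, ω₃, ω₄, ω₅, ω₆}
  {ω₃}  = Ω∖{ω₁, ω₂, ω₄, ω₅, ω₆}
  {ω₄}  = Ω∖{ω₁, ω₂, ω₃, ω₅, ω₆}
  {ω₁, ω₃}  = Ω∖{ω₂, ω₄, ω₅, ω₆}
  {ω₃, ω₅}  = Ω∖{ω₁, ω₂, ω₄, ω₆}
  {ω₂, ω₄, ω₆}  = {ω₄, ω₆} ∪ {ω₂, ω₄}
  {ω₁, ω₂, ω₃, ω₆}  = {ω₁, ω₃, ω₆} ∪ {ω₁, ω₂, ω₆}
  {ω₁, ω₃, ω₄, ω₆}  = {ω₁, ω₃, ω₆} ∪ {ω₄, ω₆}
  {ω₂, ω₃, ω₄, ω₅}  = {ω₃, ω₄, ω₅} ∪ {ω₂, ω₄}
  {ω₃, ω₄, ω₅, ω₆}  = {ω₃, ω₄, ω₅} ∪ {ω₄, ω₆}
  {ω₁, ω₂, ω₃, ω₄, ω₅}  = {ω₃, ω₄, ω₅} ∪ {ω₁, ω₂, ω₃, ω₅}
  {ω₁, ω₂, ω₃, ω₄, ω₆}  = {ω₁, ω₂, ω₄, ω₆} ∪ {ω₁, ω₃, ω₆}
  {ω₂, ω₃, ω₄, ω₅, ω₆}  = {ω₃, ω₄, ω₅} ∪ {ω₂, ω₄, ω₅, ω₆}
  [28 total]
Pass 3: +18 →
  {ω₁}  = Ω∖{ω₂, ω₃, ω₄, ω₅, ω₆}
  {ω₅}  = Ω∖{ω₁, ω₂, ω₃, ω₄, ω₆}
  {ω₆}  = Ω∖{ω₁, ω₂, ω₃, ω₄, ω₅}
  {ω₁, ω₂}  = Ω∖{ω₃, ω₄, ω₅, ω₆}
  {ω₁, ω₆}  = Ω∖{ω₂, ω₃, ω₄, ω₅}
  {ω₂, ω₃}  = {ω₂} ∪ {ω₃}
  {ω₂, ω₅}  = Ω∖{ω₁, ω₃, ω₄, ω₆}
  {ω₃, ω₄}  = {ω₃} ∪ {ω₄}
  {ω₄, ω₅}  = Ω∖{ω₁, ω₂, ω₃, ω₆}
  {ω₁, ω₂, ω₃}  = {ω₂} ∪ {ω₁, ω₃}
  {ω₁, ω₃, ω₄}  = {ω₁, ω₃} ∪ {ω₄}
  {ω₁, ω₃, ω₅}  = Ω∖{ω₂, ω₄, ω₆}
  {ω₂, ω₃, ω₄}  = {ω₂, ω₄} ∪ {ω₃}
  {ω₂, ω₃, ω₅}  = {ω₂} ∪ {ω₃, ω₅}
  {ω₃, ω₄, ω₆}  = {ω₄, ω₆} ∪ {ω₃}
  {ω₁, ω₂, ω₃, ω₄}  = {ω₁, ω₃} ∪ {ω₂, ω₄}
  {ω₁, ω₃, ω₄, ω₅}  = {ω₃, ω₄, ω₅} ∪ {ω₁, ω₃}
  {ω₂, ω₃, ω₄, ω₆}  = {ω₂, ω₄, ω₆} ∪ {ω₃}
  [46 total]
Pass 4 (18 new):
  {ω₁, ω₄}  = {ω₄} ∪ {ω₁}
  {ω₁, ω₅}  = Ω∖{ω₂, ω₃, ω₄, ω₆}
  {ω₂, ω₆}  = Ω∖{ω₁, ω₃, ω₄, ω₅}
  {ω₃, ω₆}  = {ω₃} ∪ {ω₆}
  {ω₅, ω₆}  = Ω∖{ω₁, ω₂, ω₃, ω₄}
  {ω₁, ω₂, ω₄}  = {ω₁, ω₂} ∪ {ω₄}
  {ω₁, ω₂, ω₅}  = Ω∖{ω₃, ω₄, ω₆}
  {ω₁, ω₄, ω₅}  = {ω₄, ω₅} ∪ {ω₁}
  {ω₁, ω₄, ω₆}  = Ω∖{ω₂, ω₃, ω₅}
  {ω₁, ω₅, ω₆}  = Ω∖{ω₂, ω₃, ω₄}
  {ω₂, ω₃, ω₆}  = {ω₂, ω₃} ∪ {ω₆}
  {ω₂, ω₅, ω₆}  = Ω∖{ω₁, ω₃, ω₄}
  {ω₃, ω₅, ω₆}  = {ω₃, ω₅} ∪ {ω₆}
  {ω₄, ω₅, ω₆}  = Ω∖{ω₁, ω₂, ω₃}
  {ω₁, ω₂, ω₄, ω₅}  = {ω₄, ω₅} ∪ {ω₁, ω₂}
  {ω₁, ω₂, ω₅, ω₆}  = Ω∖{ω₃, ω₄}
  {ω₁, ω₄, ω₅, ω₆}  = Ω∖{ω₂, ω₃}
  {ω₂, ω₃, ω₅, ω₆}  = {ω₆} ∪ {ω₂, ω₃, ω₅}
  [64 total]
Pass 5: stable.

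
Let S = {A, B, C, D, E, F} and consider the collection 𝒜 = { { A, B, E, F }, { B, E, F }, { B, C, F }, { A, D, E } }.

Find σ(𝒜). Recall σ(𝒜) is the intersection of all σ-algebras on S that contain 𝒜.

Answer: σ(𝒜) = { {  }, { A }, { C }, { D }, { E }, { A, C }, { A, D }, { A, E }, { B, F }, { C, D }, { C, E }, { D, E }, { A, B, F }, { A, C, D }, { A, C, E }, { A, D, E }, { B, C, F }, { B, D, F }, { B, E, F }, { C, D, E }, { A, B, C, F }, { A, B, D, F }, { A, B, E, F }, { A, C, D, E }, { B, C, D, F }, { B, C, E, F }, { B, D, E, F }, { A, B, C, D, F }, { A, B, C, E, F }, { A, B, D, E, F }, { B, C, D, E, F }, S }

Working:
Begin from { {  }, { A, D, E }, { B, C, F }, { B, E, F }, { A, B, E, F }, S } (that is, 𝒜 plus ∅ and S).
Pass 1: +5 →
  { C, D }  = complement { A, B, E, F }
  { A, C, D }  = complement { B, E, F }
  { B, C, E, F }  = { B, C, F } ∪ { B, E, F }
  { A, B, C, E, F }  = { B, C, F } ∪ { A, B, E, F }
  { A, B, D, E, F }  = { A, D, E } ∪ { B, E, F }
  |family| = 11
Pass 2 (7 new):
  { C }  = complement { A, B, D, E, F }
  { D }  = complement { A, B, C, E, F }
  { A, D }  = complement { B, C, E, F }
  { A, C, D, E }  = { A, D, E } ∪ { C, D }
  { B, C, D, F }  = { C, D } ∪ { B, C, F }
  { A, B, C, D, F }  = { B, C, F } ∪ { A, C, D }
  { B, C, D, E, F }  = { C, D } ∪ { B, E, F }
  |family| = 18
Pass 3 (5 new):
  { A }  = complement { B, C, D, E, F }
  { E }  = complement { A, B, C, D, F }
  { A, E }  = complement { B, C, D, F }
  { B, F }  = complement { A, C, D, E }
  { B, D, E, F }  = { D } ∪ { B, E, F }
  |family| = 23
Pass 4: 9 new —
  { A, C }  = complement { B, D, E, F }
  { C, E }  = { E } ∪ { C }
  { D, E }  = { E } ∪ { D }
  { A, B, F }  = { A } ∪ { B, F }
  { A, C, E }  = { C } ∪ { A, E }
  { B, D, F }  = { B, F } ∪ { D }
  { C, D, E }  = { C, D } ∪ { E }
  { A, B, C, F }  = { A } ∪ { B, C, F }
  { A, B, D, F }  = { B, F } ∪ { A, D }
  |family| = 32
Pass 5: closed — nothing new.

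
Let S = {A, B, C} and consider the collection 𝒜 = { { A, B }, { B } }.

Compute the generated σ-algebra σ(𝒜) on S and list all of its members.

Seed the family with 𝒜 together with ∅ and S: { ∅, { B }, { A, B }, S }.
Step 1 (2 new):
  { C }  = S∖{ A, B }
  { A, C }  = S∖{ B }
  — 6 sets.
Step 2. New:
  { B, C }  = { C } ∪ { B }
  — 7 sets.
Step 3: 1 new —
  { A }  = S∖{ B, C }
  — 8 sets.
After Step 4 the family is unchanged; done.

|σ(𝒜)| = 8.  σ(𝒜) = { ∅, { A }, { B }, { C }, { A, B }, { A, C }, { B, C }, S }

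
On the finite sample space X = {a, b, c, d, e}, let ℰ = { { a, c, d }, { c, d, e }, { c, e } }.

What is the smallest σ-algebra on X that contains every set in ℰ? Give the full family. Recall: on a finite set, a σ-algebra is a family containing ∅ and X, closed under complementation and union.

σ(ℰ) (32 sets): { ∅, { a }, { b }, { c }, { d }, { e }, { a, b }, { a, c }, { a, d }, { a, e }, { b, c }, { b, d }, { b, e }, { c, d }, { c, e }, { d, e }, { a, b, c }, { a, b, d }, { a, b, e }, { a, c, d }, { a, c, e }, { a, d, e }, { b, c, d }, { b, c, e }, { b, d, e }, { c, d, e }, { a, b, c, d }, { a, b, c, e }, { a, b, d, e }, { a, c, d, e }, { b, c, d, e }, X }

Derivation:
Start: ℰ ∪ {∅, X} = { ∅, { c, e }, { a, c, d }, { c, d, e }, X }.
Pass 1 adds 4:
  { a, b }  = X∖{ c, d, e }
  { b, e }  = X∖{ a, c, d }
  { a, b, d }  = X∖{ c, e }
  { a, c, d, e }  = { c, d, e } ∪ { a, c, d }
  — 9 sets.
Pass 2: +7 →
  { b }  = X∖{ a, c, d, e }
  { a, b, e }  = { b, e } ∪ { a, b }
  { b, c, e }  = { b, e } ∪ { c, e }
  { a, b, c, d }  = { a, b } ∪ { a, c, d }
  { a, b, c, e }  = { a, b } ∪ { c, e }
  { a, b, d, e }  = { b, e } ∪ { a, b, d }
  { b, c, d, e }  = { b, e } ∪ { c, d, e }
  — 16 sets.
Pass 3. New:
  { a }  = X∖{ b, c, d, e }
  { c }  = X∖{ a, b, d, e }
  { d }  = X∖{ a, b, c, e }
  { e }  = X∖{ a, b, c, d }
  { a, d }  = X∖{ b, c, e }
  { c, d }  = X∖{ a, b, e }
  — 22 sets.
Pass 4. New:
  { a, c }  = { c } ∪ { a }
  { a, e }  = { e } ∪ { a }
  { b, c }  = { b } ∪ { c }
  { b, d }  = { b } ∪ { d }
  { d, e }  = { e } ∪ { d }
  { a, b, c }  = { a, b } ∪ { c }
  { a, c, e }  = { c, e } ∪ { a }
  { a, d, e }  = { e } ∪ { a, d }
  { b, c, d }  = { c, d } ∪ { b }
  { b, d, e }  = { b, e } ∪ { d }
  — 32 sets.
Pass 5: stable.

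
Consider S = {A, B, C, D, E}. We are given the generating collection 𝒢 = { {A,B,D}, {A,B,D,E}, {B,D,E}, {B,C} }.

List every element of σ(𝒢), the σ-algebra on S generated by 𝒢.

Answer: σ(𝒢) = { {}, {A}, {B}, {C}, {D}, {E}, {A,B}, {A,C}, {A,D}, {A,E}, {B,C}, {B,D}, {B,E}, {C,D}, {C,E}, {D,E}, {A,B,C}, {A,B,D}, {A,B,E}, {A,C,D}, {A,C,E}, {A,D,E}, {B,C,D}, {B,C,E}, {B,D,E}, {C,D,E}, {A,B,C,D}, {A,B,C,E}, {A,B,D,E}, {A,C,D,E}, {B,C,D,E}, S }

Check:
Start: 𝒢 ∪ {∅, S} = { {}, {B,C}, {A,B,D}, {B,D,E}, {A,B,D,E}, S }.
Pass 1. New:
  {C}  = complement {A,B,D,E}
  {A,C}  = complement {B,D,E}
  {C,E}  = complement {A,B,D}
  {A,D,E}  = complement {B,C}
  {A,B,C,D}  = {B,C} ∪ {A,B,D}
  {B,C,D,E}  = {B,C} ∪ {B,D,E}
  — 12 sets.
Pass 2: +6 →
  {A}  = complement {B,C,D,E}
  {E}  = complement {A,B,C,D}
  {A,B,C}  = {B,C} ∪ {A,C}
  {A,C,E}  = {A,C} ∪ {C,E}
  {B,C,E}  = {B,C} ∪ {C,E}
  {A,C,D,E}  = {A,D,E} ∪ {C}
  — 18 sets.
Pass 3. New:
  {B}  = complement {A,C,D,E}
  {A,D}  = complement {B,C,E}
  {A,E}  = {E} ∪ {A}
  {B,D}  = complement {A,C,E}
  {D,E}  = complement {A,B,C}
  {A,B,C,E}  = {B,C,E} ∪ {A,B,C}
  — 24 sets.
Pass 4 adds 7:
  {D}  = complement {A,B,C,E}
  {A,B}  = {B} ∪ {A}
  {B,E}  = {B} ∪ {E}
  {A,B,E}  = {B} ∪ {A,E}
  {A,C,D}  = {C} ∪ {A,D}
  {B,C,D}  = complement {A,E}
  {C,D,E}  = {D,E} ∪ {C}
  — 31 sets.
Pass 5 adds 1:
  {C,D}  = complement {A,B,E}
  — 32 sets.
Pass 6 adds nothing — fixpoint reached.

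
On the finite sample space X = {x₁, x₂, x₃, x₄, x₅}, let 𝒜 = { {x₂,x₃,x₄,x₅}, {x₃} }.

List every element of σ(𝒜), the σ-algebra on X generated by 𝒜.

Seed the family with 𝒜 together with ∅ and X: { {}, {x₃}, {x₂,x₃,x₄,x₅}, X }.
Round 1. New:
  {x₁}  = {x₂,x₃,x₄,x₅}ᶜ
  {x₁,x₂,x₄,x₅}  = {x₃}ᶜ
  (now 6)
Round 2: 1 new —
  {x₁,x₃}  = {x₃} ∪ {x₁}
  (now 7)
Round 3. New:
  {x₂,x₄,x₅}  = {x₁,x₃}ᶜ
  (now 8)
Round 4 adds nothing — fixpoint reached.

Therefore σ(𝒜) = { {}, {x₁}, {x₃}, {x₁,x₃}, {x₂,x₄,x₅}, {x₁,x₂,x₄,x₅}, {x₂,x₃,x₄,x₅}, X } (|σ(𝒜)| = 8).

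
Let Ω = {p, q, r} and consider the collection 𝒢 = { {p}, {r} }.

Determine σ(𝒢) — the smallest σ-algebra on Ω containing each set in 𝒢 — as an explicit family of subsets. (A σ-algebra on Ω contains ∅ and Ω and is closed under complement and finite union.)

|σ(𝒢)| = 8.  σ(𝒢) = { {}, {p}, {q}, {r}, {p,q}, {p,r}, {q,r}, Ω }

Trace:
Initial family (4 sets): { {}, {p}, {r}, Ω }.
Step 1 (3 new):
  {p,q}  = complement {r}
  {p,r}  = {r} ∪ {p}
  {q,r}  = complement {p}
  (now 7)
Step 2: 1 new —
  {q}  = complement {p,r}
  (now 8)
After Step 3 the family is unchanged; done.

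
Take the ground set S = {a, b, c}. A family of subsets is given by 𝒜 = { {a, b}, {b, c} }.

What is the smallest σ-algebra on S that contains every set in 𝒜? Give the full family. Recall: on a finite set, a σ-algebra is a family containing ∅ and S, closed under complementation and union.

Initial family (4 sets): { {}, {a, b}, {b, c}, S }.
Iteration 1 (2 new):
  {a}  = S∖{b, c}
  {c}  = S∖{a, b}
  (now 6)
Iteration 2: 1 new —
  {a, c}  = {c} ∪ {a}
  (now 7)
Iteration 3: 1 new —
  {b}  = S∖{a, c}
  (now 8)
Iteration 4: already closed under ᶜ and ∪.

|σ(𝒜)| = 8.  σ(𝒜) = { {}, {a}, {b}, {c}, {a, b}, {a, c}, {b, c}, S }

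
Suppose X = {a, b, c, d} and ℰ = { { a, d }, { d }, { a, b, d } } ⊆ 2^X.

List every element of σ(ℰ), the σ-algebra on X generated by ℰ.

Answer: σ(ℰ) = { ∅, { a }, { b }, { c }, { d }, { a, b }, { a, c }, { a, d }, { b, c }, { b, d }, { c, d }, { a, b, c }, { a, b, d }, { a, c, d }, { b, c, d }, X }

Working:
Begin from { ∅, { d }, { a, d }, { a, b, d }, X } (that is, ℰ plus ∅ and X).
Iteration 1. New:
  { c }  = complement { a, b, d }
  { b, c }  = complement { a, d }
  { a, b, c }  = complement { d }
Iteration 2 (3 new):
  { c, d }  = { d } ∪ { c }
  { a, c, d }  = { c } ∪ { a, d }
  { b, c, d }  = { d } ∪ { b, c }
Iteration 3. New:
  { a }  = complement { b, c, d }
  { b }  = complement { a, c, d }
  { a, b }  = complement { c, d }
Iteration 4 (2 new):
  { a, c }  = { c } ∪ { a }
  { b, d }  = { d } ∪ { b }
After Iteration 5 the family is unchanged; done.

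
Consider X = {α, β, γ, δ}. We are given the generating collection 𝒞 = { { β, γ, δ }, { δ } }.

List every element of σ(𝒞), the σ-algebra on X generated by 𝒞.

σ(𝒞) (8 sets): { ∅, { α }, { δ }, { α, δ }, { β, γ }, { α, β, γ }, { β, γ, δ }, X }

Check:
Take S₀ = 𝒞 ∪ {∅, X} = { ∅, { δ }, { β, γ, δ }, X }.
Pass 1 adds 2:
  { α }  = { β, γ, δ }ᶜ
  { α, β, γ }  = { δ }ᶜ
Pass 2. New:
  { α, δ }  = { δ } ∪ { α }
Pass 3: +1 →
  { β, γ }  = { α, δ }ᶜ
Pass 4 adds nothing — fixpoint reached.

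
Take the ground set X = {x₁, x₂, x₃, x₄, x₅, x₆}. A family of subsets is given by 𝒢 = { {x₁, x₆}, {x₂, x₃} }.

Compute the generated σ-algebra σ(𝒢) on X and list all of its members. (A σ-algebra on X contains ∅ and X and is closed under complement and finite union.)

Answer: σ(𝒢) = { {}, {x₁, x₆}, {x₂, x₃}, {x₄, x₅}, {x₁, x₂, x₃, x₆}, {x₁, x₄, x₅, x₆}, {x₂, x₃, x₄, x₅}, X }

Working:
Start: 𝒢 ∪ {∅, X} = { {}, {x₁, x₆}, {x₂, x₃}, X }.
Step 1: +3 →
  {x₁, x₂, x₃, x₆}  = {x₂, x₃} ∪ {x₁, x₆}
  {x₁, x₄, x₅, x₆}  = {x₂, x₃}ᶜ
  {x₂, x₃, x₄, x₅}  = {x₁, x₆}ᶜ
  |family| = 7
Step 2: 1 new —
  {x₄, x₅}  = {x₁, x₂, x₃, x₆}ᶜ
  |family| = 8
Step 3: closed — nothing new.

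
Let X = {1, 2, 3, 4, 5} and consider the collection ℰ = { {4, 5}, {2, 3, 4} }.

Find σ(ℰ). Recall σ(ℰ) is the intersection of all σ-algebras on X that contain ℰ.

|σ(ℰ)| = 16.  σ(ℰ) = { ∅, {1}, {4}, {5}, {1, 4}, {1, 5}, {2, 3}, {4, 5}, {1, 2, 3}, {1, 4, 5}, {2, 3, 4}, {2, 3, 5}, {1, 2, 3, 4}, {1, 2, 3, 5}, {2, 3, 4, 5}, X }

Derivation:
Seed the family with ℰ together with ∅ and X: { ∅, {4, 5}, {2, 3, 4}, X }.
Step 1 (3 new):
  {1, 5}  = ᶜ of {2, 3, 4}
  {1, 2, 3}  = ᶜ of {4, 5}
  {2, 3, 4, 5}  = {4, 5} ∪ {2, 3, 4}
  [7 total]
Step 2: 4 new —
  {1}  = ᶜ of {2, 3, 4, 5}
  {1, 4, 5}  = {4, 5} ∪ {1, 5}
  {1, 2, 3, 4}  = {1, 2, 3} ∪ {2, 3, 4}
  {1, 2, 3, 5}  = {1, 2, 3} ∪ {1, 5}
  [11 total]
Step 3 (3 new):
  {4}  = ᶜ of {1, 2, 3, 5}
  {5}  = ᶜ of {1, 2, 3, 4}
  {2, 3}  = ᶜ of {1, 4, 5}
  [14 total]
Step 4 adds 2:
  {1, 4}  = {4} ∪ {1}
  {2, 3, 5}  = {2, 3} ∪ {5}
  [16 total]
Step 5: already closed under ᶜ and ∪.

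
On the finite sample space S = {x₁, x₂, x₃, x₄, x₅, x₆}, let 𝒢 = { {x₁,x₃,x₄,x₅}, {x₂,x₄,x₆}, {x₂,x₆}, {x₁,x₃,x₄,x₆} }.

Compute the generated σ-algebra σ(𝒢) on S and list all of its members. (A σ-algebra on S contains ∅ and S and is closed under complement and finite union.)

Answer: σ(𝒢) = { {}, {x₂}, {x₄}, {x₅}, {x₆}, {x₁,x₃}, {x₂,x₄}, {x₂,x₅}, {x₂,x₆}, {x₄,x₅}, {x₄,x₆}, {x₅,x₆}, {x₁,x₂,x₃}, {x₁,x₃,x₄}, {x₁,x₃,x₅}, {x₁,x₃,x₆}, {x₂,x₄,x₅}, {x₂,x₄,x₆}, {x₂,x₅,x₆}, {x₄,x₅,x₆}, {x₁,x₂,x₃,x₄}, {x₁,x₂,x₃,x₅}, {x₁,x₂,x₃,x₆}, {x₁,x₃,x₄,x₅}, {x₁,x₃,x₄,x₆}, {x₁,x₃,x₅,x₆}, {x₂,x₄,x₅,x₆}, {x₁,x₂,x₃,x₄,x₅}, {x₁,x₂,x₃,x₄,x₆}, {x₁,x₂,x₃,x₅,x₆}, {x₁,x₃,x₄,x₅,x₆}, S }

Trace:
Take S₀ = 𝒢 ∪ {∅, S} = { {}, {x₂,x₆}, {x₂,x₄,x₆}, {x₁,x₃,x₄,x₅}, {x₁,x₃,x₄,x₆}, S }.
Iteration 1 (4 new):
  {x₂,x₅}  = S∖{x₁,x₃,x₄,x₆}
  {x₁,x₃,x₅}  = S∖{x₂,x₄,x₆}
  {x₁,x₂,x₃,x₄,x₆}  = {x₂,x₄,x₆} ∪ {x₁,x₃,x₄,x₆}
  {x₁,x₃,x₄,x₅,x₆}  = {x₁,x₃,x₄,x₅} ∪ {x₁,x₃,x₄,x₆}
Iteration 2: 7 new —
  {x₂}  = S∖{x₁,x₃,x₄,x₅,x₆}
  {x₅}  = S∖{x₁,x₂,x₃,x₄,x₆}
  {x₂,x₅,x₆}  = {x₂,x₅} ∪ {x₂,x₆}
  {x₁,x₂,x₃,x₅}  = {x₂,x₅} ∪ {x₁,x₃,x₅}
  {x₂,x₄,x₅,x₆}  = {x₂,x₄,x₆} ∪ {x₂,x₅}
  {x₁,x₂,x₃,x₄,x₅}  = {x₂,x₅} ∪ {x₁,x₃,x₄,x₅}
  {x₁,x₂,x₃,x₅,x₆}  = {x₁,x₃,x₅} ∪ {x₂,x₆}
Iteration 3 (5 new):
  {x₄}  = S∖{x₁,x₂,x₃,x₅,x₆}
  {x₆}  = S∖{x₁,x₂,x₃,x₄,x₅}
  {x₁,x₃}  = S∖{x₂,x₄,x₅,x₆}
  {x₄,x₆}  = S∖{x₁,x₂,x₃,x₅}
  {x₁,x₃,x₄}  = S∖{x₂,x₅,x₆}
Iteration 4. New:
  {x₂,x₄}  = {x₂} ∪ {x₄}
  {x₄,x₅}  = {x₅} ∪ {x₄}
  {x₅,x₆}  = {x₆} ∪ {x₅}
  {x₁,x₂,x₃}  = {x₂} ∪ {x₁,x₃}
  {x₁,x₃,x₆}  = {x₆} ∪ {x₁,x₃}
  {x₂,x₄,x₅}  = {x₂,x₅} ∪ {x₄}
  {x₄,x₅,x₆}  = {x₅} ∪ {x₄,x₆}
  {x₁,x₂,x₃,x₄}  = {x₂} ∪ {x₁,x₃,x₄}
  {x₁,x₂,x₃,x₆}  = {x₂,x₆} ∪ {x₁,x₃}
  {x₁,x₃,x₅,x₆}  = {x₁,x₃,x₅} ∪ {x₆}
Iteration 5: closed — nothing new.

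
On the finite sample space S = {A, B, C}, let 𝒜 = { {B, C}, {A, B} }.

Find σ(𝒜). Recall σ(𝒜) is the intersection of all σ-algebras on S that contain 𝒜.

|σ(𝒜)| = 8.  σ(𝒜) = { {}, {A}, {B}, {C}, {A, B}, {A, C}, {B, C}, S }

Working:
Begin from { {}, {A, B}, {B, C}, S } (that is, 𝒜 plus ∅ and S).
Iteration 1: 2 new —
  {A}  = {B, C}ᶜ
  {C}  = {A, B}ᶜ
  — 6 sets.
Iteration 2: 1 new —
  {A, C}  = {C} ∪ {A}
  — 7 sets.
Iteration 3 (1 new):
  {B}  = {A, C}ᶜ
  — 8 sets.
Iteration 4 adds nothing — fixpoint reached.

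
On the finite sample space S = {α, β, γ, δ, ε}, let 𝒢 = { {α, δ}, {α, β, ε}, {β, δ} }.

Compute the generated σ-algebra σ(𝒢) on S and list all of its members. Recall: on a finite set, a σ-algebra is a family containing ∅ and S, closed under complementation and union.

Answer: σ(𝒢) = { {}, {α}, {β}, {γ}, {δ}, {ε}, {α, β}, {α, γ}, {α, δ}, {α, ε}, {β, γ}, {β, δ}, {β, ε}, {γ, δ}, {γ, ε}, {δ, ε}, {α, β, γ}, {α, β, δ}, {α, β, ε}, {α, γ, δ}, {α, γ, ε}, {α, δ, ε}, {β, γ, δ}, {β, γ, ε}, {β, δ, ε}, {γ, δ, ε}, {α, β, γ, δ}, {α, β, γ, ε}, {α, β, δ, ε}, {α, γ, δ, ε}, {β, γ, δ, ε}, S }

Check:
Initial family (5 sets): { {}, {α, δ}, {β, δ}, {α, β, ε}, S }.
Round 1: +5 →
  {γ, δ}  = ᶜ of {α, β, ε}
  {α, β, δ}  = {α, δ} ∪ {β, δ}
  {α, γ, ε}  = ᶜ of {β, δ}
  {β, γ, ε}  = ᶜ of {α, δ}
  {α, β, δ, ε}  = {α, β, ε} ∪ {α, δ}
  (now 10)
Round 2 adds 8:
  {γ}  = ᶜ of {α, β, δ, ε}
  {γ, ε}  = ᶜ of {α, β, δ}
  {α, γ, δ}  = {γ, δ} ∪ {α, δ}
  {β, γ, δ}  = {γ, δ} ∪ {β, δ}
  {α, β, γ, δ}  = {γ, δ} ∪ {α, β, δ}
  {α, β, γ, ε}  = {α, γ, ε} ∪ {α, β, ε}
  {α, γ, δ, ε}  = {γ, δ} ∪ {α, γ, ε}
  {β, γ, δ, ε}  = {γ, δ} ∪ {β, γ, ε}
  (now 18)
Round 3 (7 new):
  {α}  = ᶜ of {β, γ, δ, ε}
  {β}  = ᶜ of {α, γ, δ, ε}
  {δ}  = ᶜ of {α, β, γ, ε}
  {ε}  = ᶜ of {α, β, γ, δ}
  {α, ε}  = ᶜ of {β, γ, δ}
  {β, ε}  = ᶜ of {α, γ, δ}
  {γ, δ, ε}  = {γ, δ} ∪ {γ, ε}
  (now 25)
Round 4 adds 6:
  {α, β}  = ᶜ of {γ, δ, ε}
  {α, γ}  = {γ} ∪ {α}
  {β, γ}  = {β} ∪ {γ}
  {δ, ε}  = {ε} ∪ {δ}
  {α, δ, ε}  = {ε} ∪ {α, δ}
  {β, δ, ε}  = {β, ε} ∪ {δ}
  (now 31)
Round 5: +1 →
  {α, β, γ}  = ᶜ of {δ, ε}
  (now 32)
Round 6: closed — nothing new.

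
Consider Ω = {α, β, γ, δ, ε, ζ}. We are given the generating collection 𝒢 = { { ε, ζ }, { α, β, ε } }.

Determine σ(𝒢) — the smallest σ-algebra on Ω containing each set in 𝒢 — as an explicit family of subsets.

Take S₀ = 𝒢 ∪ {∅, Ω} = { {  }, { ε, ζ }, { α, β, ε }, Ω }.
Round 1: +3 →
  { γ, δ, ζ }  = { α, β, ε }ᶜ
  { α, β, γ, δ }  = { ε, ζ }ᶜ
  { α, β, ε, ζ }  = { α, β, ε } ∪ { ε, ζ }
Round 2: 4 new —
  { γ, δ }  = { α, β, ε, ζ }ᶜ
  { γ, δ, ε, ζ }  = { ε, ζ } ∪ { γ, δ, ζ }
  { α, β, γ, δ, ε }  = { α, β, ε } ∪ { α, β, γ, δ }
  { α, β, γ, δ, ζ }  = { γ, δ, ζ } ∪ { α, β, γ, δ }
Round 3 (3 new):
  { ε }  = { α, β, γ, δ, ζ }ᶜ
  { ζ }  = { α, β, γ, δ, ε }ᶜ
  { α, β }  = { γ, δ, ε, ζ }ᶜ
Round 4: +2 →
  { α, β, ζ }  = { α, β } ∪ { ζ }
  { γ, δ, ε }  = { γ, δ } ∪ { ε }
Round 5: no new sets; the family is a σ-algebra.

|σ(𝒢)| = 16.  σ(𝒢) = { {  }, { ε }, { ζ }, { α, β }, { γ, δ }, { ε, ζ }, { α, β, ε }, { α, β, ζ }, { γ, δ, ε }, { γ, δ, ζ }, { α, β, γ, δ }, { α, β, ε, ζ }, { γ, δ, ε, ζ }, { α, β, γ, δ, ε }, { α, β, γ, δ, ζ }, Ω }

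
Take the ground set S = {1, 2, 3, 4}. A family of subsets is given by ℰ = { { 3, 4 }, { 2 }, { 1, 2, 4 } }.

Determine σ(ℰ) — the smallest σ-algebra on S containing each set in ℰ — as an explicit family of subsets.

σ(ℰ) = { {  }, { 1 }, { 2 }, { 3 }, { 4 }, { 1, 2 }, { 1, 3 }, { 1, 4 }, { 2, 3 }, { 2, 4 }, { 3, 4 }, { 1, 2, 3 }, { 1, 2, 4 }, { 1, 3, 4 }, { 2, 3, 4 }, S }

Derivation:
Initial family (5 sets): { {  }, { 2 }, { 3, 4 }, { 1, 2, 4 }, S }.
Pass 1: 4 new —
  { 3 }  = { 1, 2, 4 }ᶜ
  { 1, 2 }  = { 3, 4 }ᶜ
  { 1, 3, 4 }  = { 2 }ᶜ
  { 2, 3, 4 }  = { 3, 4 } ∪ { 2 }
  — 9 sets.
Pass 2: 3 new —
  { 1 }  = { 2, 3, 4 }ᶜ
  { 2, 3 }  = { 2 } ∪ { 3 }
  { 1, 2, 3 }  = { 1, 2 } ∪ { 3 }
  — 12 sets.
Pass 3: +3 →
  { 4 }  = { 1, 2, 3 }ᶜ
  { 1, 3 }  = { 3 } ∪ { 1 }
  { 1, 4 }  = { 2, 3 }ᶜ
  — 15 sets.
Pass 4 (1 new):
  { 2, 4 }  = { 1, 3 }ᶜ
  — 16 sets.
Pass 5 adds nothing — fixpoint reached.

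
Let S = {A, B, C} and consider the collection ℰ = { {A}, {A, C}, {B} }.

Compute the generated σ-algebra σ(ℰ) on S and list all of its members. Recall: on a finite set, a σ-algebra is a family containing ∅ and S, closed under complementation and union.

Seed the family with ℰ together with ∅ and S: { {}, {A}, {B}, {A, C}, S }.
Round 1: +2 →
  {A, B}  = {B} ∪ {A}
  {B, C}  = ᶜ of {A}
  (now 7)
Round 2: +1 →
  {C}  = ᶜ of {A, B}
  (now 8)
Round 3 adds nothing — fixpoint reached.

|σ(ℰ)| = 8.  σ(ℰ) = { {}, {A}, {B}, {C}, {A, B}, {A, C}, {B, C}, S }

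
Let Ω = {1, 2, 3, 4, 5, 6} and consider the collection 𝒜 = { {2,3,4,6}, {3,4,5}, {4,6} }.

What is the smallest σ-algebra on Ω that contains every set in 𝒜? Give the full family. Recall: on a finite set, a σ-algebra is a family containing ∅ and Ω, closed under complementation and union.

σ(𝒜) (64 sets): { {}, {1}, {2}, {3}, {4}, {5}, {6}, {1,2}, {1,3}, {1,4}, {1,5}, {1,6}, {2,3}, {2,4}, {2,5}, {2,6}, {3,4}, {3,5}, {3,6}, {4,5}, {4,6}, {5,6}, {1,2,3}, {1,2,4}, {1,2,5}, {1,2,6}, {1,3,4}, {1,3,5}, {1,3,6}, {1,4,5}, {1,4,6}, {1,5,6}, {2,3,4}, {2,3,5}, {2,3,6}, {2,4,5}, {2,4,6}, {2,5,6}, {3,4,5}, {3,4,6}, {3,5,6}, {4,5,6}, {1,2,3,4}, {1,2,3,5}, {1,2,3,6}, {1,2,4,5}, {1,2,4,6}, {1,2,5,6}, {1,3,4,5}, {1,3,4,6}, {1,3,5,6}, {1,4,5,6}, {2,3,4,5}, {2,3,4,6}, {2,3,5,6}, {2,4,5,6}, {3,4,5,6}, {1,2,3,4,5}, {1,2,3,4,6}, {1,2,3,5,6}, {1,2,4,5,6}, {1,3,4,5,6}, {2,3,4,5,6}, Ω }

Derivation:
Initial family (5 sets): { {}, {4,6}, {3,4,5}, {2,3,4,6}, Ω }.
Pass 1 (5 new):
  {1,5}  = complement {2,3,4,6}
  {1,2,6}  = complement {3,4,5}
  {1,2,3,5}  = complement {4,6}
  {3,4,5,6}  = {3,4,5} ∪ {4,6}
  {2,3,4,5,6}  = {3,4,5} ∪ {2,3,4,6}
Pass 2. New:
  {1}  = complement {2,3,4,5,6}
  {1,2}  = complement {3,4,5,6}
  {1,2,4,6}  = {1,2,6} ∪ {4,6}
  {1,2,5,6}  = {1,5} ∪ {1,2,6}
  {1,3,4,5}  = {3,4,5} ∪ {1,5}
  {1,4,5,6}  = {1,5} ∪ {4,6}
  {1,2,3,4,5}  = {3,4,5} ∪ {1,2,3,5}
  {1,2,3,4,6}  = {2,3,4,6} ∪ {1,2,6}
  {1,2,3,5,6}  = {1,2,6} ∪ {1,2,3,5}
  {1,3,4,5,6}  = {3,4,5,6} ∪ {1,5}
Pass 3: +11 →
  {2}  = complement {1,3,4,5,6}
  {4}  = complement {1,2,3,5,6}
  {5}  = complement {1,2,3,4,6}
  {6}  = complement {1,2,3,4,5}
  {2,3}  = complement {1,4,5,6}
  {2,6}  = complement {1,3,4,5}
  {3,4}  = complement {1,2,5,6}
  {3,5}  = complement {1,2,4,6}
  {1,2,5}  = {1,5} ∪ {1,2}
  {1,4,6}  = {4,6} ∪ {1}
  {1,2,4,5,6}  = {1,4,5,6} ∪ {1,2,5,6}
Pass 4 adds 27:
  {3}  = complement {1,2,4,5,6}
  {1,4}  = {1} ∪ {4}
  {1,6}  = {1} ∪ {6}
  {2,4}  = {2} ∪ {4}
  {2,5}  = {2} ∪ {5}
  {4,5}  = {5} ∪ {4}
  {5,6}  = {6} ∪ {5}
  {1,2,3}  = {1,2} ∪ {2,3}
  {1,2,4}  = {1,2} ∪ {4}
  {1,3,4}  = {3,4} ∪ {1}
  {1,3,5}  = {1} ∪ {3,5}
  {1,4,5}  = {1,5} ∪ {4}
  {1,5,6}  = {6} ∪ {1,5}
  {2,3,4}  = {3,4} ∪ {2}
  {2,3,5}  = complement {1,4,6}
  {2,3,6}  = {2,6} ∪ {2,3}
  {2,4,6}  = {2} ∪ {4,6}
  {2,5,6}  = {2,6} ∪ {5}
  {3,4,6}  = complement {1,2,5}
  {3,5,6}  = {6} ∪ {3,5}
  {4,5,6}  = {5} ∪ {4,6}
  {1,2,3,4}  = {3,4} ∪ {1,2}
  {1,2,3,6}  = {2,3} ∪ {1,2,6}
  {1,2,4,5}  = {1,2,5} ∪ {4}
  {1,3,4,6}  = {3,4} ∪ {1,4,6}
  {2,3,4,5}  = {3,4,5} ∪ {2}
  {2,3,5,6}  = {2,6} ∪ {3,5}
Pass 5 (6 new):
  {1,3}  = {3} ∪ {1}
  {3,6}  = complement {1,2,4,5}
  {1,3,6}  = {1,6} ∪ {3}
  {2,4,5}  = {2} ∪ {4,5}
  {1,3,5,6}  = complement {2,4}
  {2,4,5,6}  = {2,4,6} ∪ {4,5}
Pass 6: stable.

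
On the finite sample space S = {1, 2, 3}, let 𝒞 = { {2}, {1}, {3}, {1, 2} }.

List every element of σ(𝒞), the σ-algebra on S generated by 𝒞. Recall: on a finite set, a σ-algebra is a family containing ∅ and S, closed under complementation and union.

Answer: σ(𝒞) = { {}, {1}, {2}, {3}, {1, 2}, {1, 3}, {2, 3}, S }

Trace:
Seed the family with 𝒞 together with ∅ and S: { {}, {1}, {2}, {3}, {1, 2}, S }.
Pass 1: +2 →
  {1, 3}  = S∖{2}
  {2, 3}  = S∖{1}
  (now 8)
Pass 2: stable.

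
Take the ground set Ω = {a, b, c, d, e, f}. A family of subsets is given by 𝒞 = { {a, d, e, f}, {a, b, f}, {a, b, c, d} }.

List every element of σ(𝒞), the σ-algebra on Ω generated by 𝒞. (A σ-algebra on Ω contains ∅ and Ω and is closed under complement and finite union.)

Begin from { ∅, {a, b, f}, {a, b, c, d}, {a, d, e, f}, Ω } (that is, 𝒞 plus ∅ and Ω).
Round 1 adds 5:
  {b, c}  = complement {a, d, e, f}
  {e, f}  = complement {a, b, c, d}
  {c, d, e}  = complement {a, b, f}
  {a, b, c, d, f}  = {a, b, c, d} ∪ {a, b, f}
  {a, b, d, e, f}  = {a, d, e, f} ∪ {a, b, f}
  (now 10)
Round 2 adds 9:
  {c}  = complement {a, b, d, e, f}
  {e}  = complement {a, b, c, d, f}
  {a, b, c, f}  = {b, c} ∪ {a, b, f}
  {a, b, e, f}  = {e, f} ∪ {a, b, f}
  {b, c, d, e}  = {c, d, e} ∪ {b, c}
  {b, c, e, f}  = {e, f} ∪ {b, c}
  {c, d, e, f}  = {c, d, e} ∪ {e, f}
  {a, b, c, d, e}  = {c, d, e} ∪ {a, b, c, d}
  {a, c, d, e, f}  = {c, d, e} ∪ {a, d, e, f}
  (now 19)
Round 3: +12 →
  {b}  = complement {a, c, d, e, f}
  {f}  = complement {a, b, c, d, e}
  {a, b}  = complement {c, d, e, f}
  {a, d}  = complement {b, c, e, f}
  {a, f}  = complement {b, c, d, e}
  {c, d}  = complement {a, b, e, f}
  {c, e}  = {e} ∪ {c}
  {d, e}  = complement {a, b, c, f}
  {b, c, e}  = {e} ∪ {b, c}
  {c, e, f}  = {e, f} ∪ {c}
  {a, b, c, e, f}  = {e, f} ∪ {a, b, c, f}
  {b, c, d, e, f}  = {c, d, e} ∪ {b, c, e, f}
  (now 31)
Round 4: +25 →
  {a}  = complement {b, c, d, e, f}
  {d}  = complement {a, b, c, e, f}
  {b, e}  = {b} ∪ {e}
  {b, f}  = {b} ∪ {f}
  {c, f}  = {f} ∪ {c}
  {a, b, c}  = {a, b} ∪ {c}
  {a, b, d}  = complement {c, e, f}
  {a, b, e}  = {a, b} ∪ {e}
  {a, c, d}  = {c, d} ∪ {a, d}
  {a, c, f}  = {a, f} ∪ {c}
  {a, d, e}  = {e} ∪ {a, d}
  {a, d, f}  = complement {b, c, e}
  {a, e, f}  = {e, f} ∪ {a, f}
  {b, c, d}  = {c, d} ∪ {b}
  {b, c, f}  = {f} ∪ {b, c}
  {b, d, e}  = {b} ∪ {d, e}
  {b, e, f}  = {e, f} ∪ {b}
  {c, d, f}  = {c, d} ∪ {f}
  {d, e, f}  = {e, f} ∪ {d, e}
  {a, b, c, e}  = {a, b} ∪ {b, c, e}
  {a, b, d, e}  = {a, b} ∪ {d, e}
  {a, b, d, f}  = complement {c, e}
  {a, c, d, e}  = {c, d, e} ∪ {a, d}
  {a, c, d, f}  = {c, d} ∪ {a, f}
  {a, c, e, f}  = {a, f} ∪ {c, e, f}
  (now 56)
Round 5. New:
  {a, c}  = {c} ∪ {a}
  {a, e}  = {a} ∪ {e}
  {b, d}  = complement {a, c, e, f}
  {d, f}  = complement {a, b, c, e}
  {a, c, e}  = {c, e} ∪ {a}
  {b, d, f}  = {b, f} ∪ {d}
  {b, c, d, f}  = {c, d} ∪ {b, c, f}
  {b, d, e, f}  = {b} ∪ {d, e, f}
  (now 64)
Round 6 adds nothing — fixpoint reached.

Hence σ(𝒞) has 64 members: { ∅, {a}, {b}, {c}, {d}, {e}, {f}, {a, b}, {a, c}, {a, d}, {a, e}, {a, f}, {b, c}, {b, d}, {b, e}, {b, f}, {c, d}, {c, e}, {c, f}, {d, e}, {d, f}, {e, f}, {a, b, c}, {a, b, d}, {a, b, e}, {a, b, f}, {a, c, d}, {a, c, e}, {a, c, f}, {a, d, e}, {a, d, f}, {a, e, f}, {b, c, d}, {b, c, e}, {b, c, f}, {b, d, e}, {b, d, f}, {b, e, f}, {c, d, e}, {c, d, f}, {c, e, f}, {d, e, f}, {a, b, c, d}, {a, b, c, e}, {a, b, c, f}, {a, b, d, e}, {a, b, d, f}, {a, b, e, f}, {a, c, d, e}, {a, c, d, f}, {a, c, e, f}, {a, d, e, f}, {b, c, d, e}, {b, c, d, f}, {b, c, e, f}, {b, d, e, f}, {c, d, e, f}, {a, b, c, d, e}, {a, b, c, d, f}, {a, b, c, e, f}, {a, b, d, e, f}, {a, c, d, e, f}, {b, c, d, e, f}, Ω }.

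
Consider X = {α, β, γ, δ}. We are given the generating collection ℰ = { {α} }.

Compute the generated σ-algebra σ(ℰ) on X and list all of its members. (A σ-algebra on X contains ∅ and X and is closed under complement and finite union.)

Take S₀ = ℰ ∪ {∅, X} = { {}, {α}, X }.
Step 1 (1 new):
  {β,γ,δ}  = {α}ᶜ
  [4 total]
Step 2: stable.

|σ(ℰ)| = 4.  σ(ℰ) = { {}, {α}, {β,γ,δ}, X }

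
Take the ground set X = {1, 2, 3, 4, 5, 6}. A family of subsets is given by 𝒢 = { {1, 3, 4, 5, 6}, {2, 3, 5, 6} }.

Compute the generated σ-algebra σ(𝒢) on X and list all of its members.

Answer: σ(𝒢) = { {}, {2}, {1, 4}, {1, 2, 4}, {3, 5, 6}, {2, 3, 5, 6}, {1, 3, 4, 5, 6}, X }

Trace:
Seed the family with 𝒢 together with ∅ and X: { {}, {2, 3, 5, 6}, {1, 3, 4, 5, 6}, X }.
Step 1: +2 →
  {2}  = complement {1, 3, 4, 5, 6}
  {1, 4}  = complement {2, 3, 5, 6}
  [6 total]
Step 2: +1 →
  {1, 2, 4}  = {1, 4} ∪ {2}
  [7 total]
Step 3 adds 1:
  {3, 5, 6}  = complement {1, 2, 4}
  [8 total]
Step 4: already closed under ᶜ and ∪.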